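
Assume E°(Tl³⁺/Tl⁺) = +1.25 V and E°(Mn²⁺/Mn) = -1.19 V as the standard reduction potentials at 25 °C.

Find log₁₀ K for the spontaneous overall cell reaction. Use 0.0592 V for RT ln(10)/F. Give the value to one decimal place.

82.4

Cathode: Tl³⁺/Tl⁺; anode: Mn²⁺/Mn. E°cell = +2.44 V, n = 2.
log K = nE°cell / 0.0592 = (2)(+2.44) / 0.0592 = 82.4.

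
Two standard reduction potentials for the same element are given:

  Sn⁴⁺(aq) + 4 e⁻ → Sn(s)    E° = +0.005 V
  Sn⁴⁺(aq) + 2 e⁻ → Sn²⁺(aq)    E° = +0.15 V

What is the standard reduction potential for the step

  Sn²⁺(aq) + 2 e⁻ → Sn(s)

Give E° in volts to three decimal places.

-0.140 V

Sequential free energies add, so n₃E°₃ = n₁E°₁ + n₂E°₂.
With n₃ = 4, and the known step contributing 2×(+0.15) V, the unknown satisfies 2·E° = 4×(+0.005) − 2×(+0.15) = -0.280.
E° = -0.280 / 2 = -0.140 V.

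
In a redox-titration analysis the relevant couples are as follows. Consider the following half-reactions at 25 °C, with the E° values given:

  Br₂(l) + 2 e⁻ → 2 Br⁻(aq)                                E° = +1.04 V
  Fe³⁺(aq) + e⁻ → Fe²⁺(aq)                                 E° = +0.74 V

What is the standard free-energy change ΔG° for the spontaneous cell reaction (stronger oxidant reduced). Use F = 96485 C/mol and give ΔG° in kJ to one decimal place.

-57.9 kJ

Br₂/Br⁻ (E° = +1.04 V) is the cathode; Fe³⁺/Fe²⁺ (E° = +0.74 V) is the anode, so E°cell = +0.30 V.
Balancing electrons gives n = 2 (lcm of 2 and 1).
ΔG° = −nFE° = −(2)(96485)(+0.30) = -57,891 J = -57.9 kJ.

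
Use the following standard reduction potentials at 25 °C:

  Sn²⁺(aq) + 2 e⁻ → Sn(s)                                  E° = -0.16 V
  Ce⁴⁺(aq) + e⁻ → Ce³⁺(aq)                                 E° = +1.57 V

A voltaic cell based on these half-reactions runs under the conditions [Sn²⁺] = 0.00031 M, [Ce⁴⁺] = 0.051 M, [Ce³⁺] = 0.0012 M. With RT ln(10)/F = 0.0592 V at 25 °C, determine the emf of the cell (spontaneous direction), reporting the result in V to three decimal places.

Ce⁴⁺/Ce³⁺ is the cathode (higher E°), Sn²⁺/Sn the anode: E°cell = +1.57 − (-0.16) = +1.73 V, n = 2.
Overall: 2 Ce⁴⁺(aq) + Sn(s) → 2 Ce³⁺(aq) + Sn²⁺(aq)
Q = [Ce³⁺]^2·[Sn²⁺] / ([Ce⁴⁺]^2); log Q = -6.765.
E = E° − (0.0592/n) log Q = +1.73 − (0.0592/2)(-6.765) = +1.930 V.

+1.930 V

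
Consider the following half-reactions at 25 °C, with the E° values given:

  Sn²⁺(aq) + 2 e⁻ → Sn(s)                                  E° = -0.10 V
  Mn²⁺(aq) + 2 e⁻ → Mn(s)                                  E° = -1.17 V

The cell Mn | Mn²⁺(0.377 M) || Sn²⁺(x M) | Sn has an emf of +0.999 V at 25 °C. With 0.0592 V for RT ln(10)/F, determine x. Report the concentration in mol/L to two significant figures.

0.0015 M

Sn²⁺/Sn is the cathode, Mn²⁺/Mn the anode: E°cell = +1.07 V, n = 2.
Overall reaction: Sn²⁺(aq) + Mn(s) → Sn(s) + Mn²⁺(aq); Q = [Mn²⁺]^1/[Sn²⁺]^1.
From E = E° − (0.0592/n) log Q: log Q = (E° − E)·n/0.0592 = (+1.07 − (+0.999))·2/0.0592 = 2.3986.
So 1·log[Sn²⁺] = 1·log(0.377) − log Q = -0.4237 − (2.3986) = -2.8223; [Sn²⁺] = 10^(-2.8223) ≈ 0.0015 M.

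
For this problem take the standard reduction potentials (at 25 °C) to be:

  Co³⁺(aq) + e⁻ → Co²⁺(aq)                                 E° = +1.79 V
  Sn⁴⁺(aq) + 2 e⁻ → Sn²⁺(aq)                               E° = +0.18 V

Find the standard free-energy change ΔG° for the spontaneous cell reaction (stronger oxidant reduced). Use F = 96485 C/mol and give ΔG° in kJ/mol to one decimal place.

-310.7 kJ/mol

Co³⁺/Co²⁺ (E° = +1.79 V) is the cathode; Sn⁴⁺/Sn²⁺ (E° = +0.18 V) is the anode, so E°cell = +1.61 V.
Balancing electrons gives n = 2 (lcm of 1 and 2).
ΔG° = −nFE° = −(2)(96485)(+1.61) = -310,682 J = -310.7 kJ/mol.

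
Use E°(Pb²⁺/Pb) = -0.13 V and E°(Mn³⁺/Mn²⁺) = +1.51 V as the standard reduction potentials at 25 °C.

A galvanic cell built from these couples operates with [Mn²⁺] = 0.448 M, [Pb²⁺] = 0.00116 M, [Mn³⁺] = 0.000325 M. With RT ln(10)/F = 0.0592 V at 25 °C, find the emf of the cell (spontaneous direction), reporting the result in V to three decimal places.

+1.541 V

Mn³⁺/Mn²⁺ is the cathode (higher E°), Pb²⁺/Pb the anode: E°cell = +1.51 − (-0.13) = +1.64 V, n = 2.
Overall: 2 Mn³⁺(aq) + Pb(s) → 2 Mn²⁺(aq) + Pb²⁺(aq)
Q = [Mn²⁺]^2·[Pb²⁺] / ([Mn³⁺]^2); log Q = 3.343.
E = E° − (0.0592/n) log Q = +1.64 − (0.0592/2)(3.343) = +1.541 V.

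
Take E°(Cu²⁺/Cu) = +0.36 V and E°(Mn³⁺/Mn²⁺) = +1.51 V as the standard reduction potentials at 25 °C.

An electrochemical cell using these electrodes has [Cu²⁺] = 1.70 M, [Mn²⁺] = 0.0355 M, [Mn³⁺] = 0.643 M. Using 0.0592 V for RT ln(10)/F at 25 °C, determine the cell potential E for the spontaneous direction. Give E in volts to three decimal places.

Mn³⁺/Mn²⁺ is the cathode (higher E°), Cu²⁺/Cu the anode: E°cell = +1.51 − (+0.36) = +1.15 V, n = 2.
Overall: 2 Mn³⁺(aq) + Cu(s) → 2 Mn²⁺(aq) + Cu²⁺(aq)
Q = [Mn²⁺]^2·[Cu²⁺] / ([Mn³⁺]^2); log Q = -2.286.
E = E° − (0.0592/n) log Q = +1.15 − (0.0592/2)(-2.286) = +1.218 V.

+1.218 V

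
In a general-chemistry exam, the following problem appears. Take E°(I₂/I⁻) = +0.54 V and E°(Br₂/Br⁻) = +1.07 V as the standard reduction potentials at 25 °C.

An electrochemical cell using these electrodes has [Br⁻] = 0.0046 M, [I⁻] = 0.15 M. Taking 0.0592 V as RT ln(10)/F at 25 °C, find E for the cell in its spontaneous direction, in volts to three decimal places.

Br₂/Br⁻ is the cathode (higher E°), I₂/I⁻ the anode: E°cell = +1.07 − (+0.54) = +0.53 V, n = 2.
Overall: Br₂(l) + 2 I⁻(aq) → 2 Br⁻(aq) + I₂(s)
Q = [Br⁻]^2 / ([I⁻]^2); log Q = -3.027.
E = E° − (0.0592/n) log Q = +0.53 − (0.0592/2)(-3.027) = +0.620 V.

+0.620 V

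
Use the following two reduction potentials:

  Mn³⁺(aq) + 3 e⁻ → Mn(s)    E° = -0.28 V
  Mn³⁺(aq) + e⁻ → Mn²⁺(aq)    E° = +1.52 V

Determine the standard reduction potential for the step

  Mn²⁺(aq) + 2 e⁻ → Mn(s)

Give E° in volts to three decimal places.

Sequential free energies add, so n₃E°₃ = n₁E°₁ + n₂E°₂.
With n₃ = 3, and the known step contributing 1×(+1.52) V, the unknown satisfies 2·E° = 3×(-0.28) − 1×(+1.52) = -2.360.
E° = -2.360 / 2 = -1.180 V.

-1.180 V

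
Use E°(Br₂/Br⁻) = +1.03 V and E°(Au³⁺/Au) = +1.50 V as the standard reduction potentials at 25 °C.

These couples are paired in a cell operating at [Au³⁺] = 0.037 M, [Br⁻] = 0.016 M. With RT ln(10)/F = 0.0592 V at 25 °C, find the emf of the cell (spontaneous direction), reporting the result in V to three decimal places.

Au³⁺/Au is the cathode (higher E°), Br₂/Br⁻ the anode: E°cell = +1.50 − (+1.03) = +0.47 V, n = 6.
Overall: 2 Au³⁺(aq) + 6 Br⁻(aq) → 2 Au(s) + 3 Br₂(l)
Q = 1 / ([Au³⁺]^2·[Br⁻]^6); log Q = 13.639.
E = E° − (0.0592/n) log Q = +0.47 − (0.0592/6)(13.639) = +0.335 V.

+0.335 V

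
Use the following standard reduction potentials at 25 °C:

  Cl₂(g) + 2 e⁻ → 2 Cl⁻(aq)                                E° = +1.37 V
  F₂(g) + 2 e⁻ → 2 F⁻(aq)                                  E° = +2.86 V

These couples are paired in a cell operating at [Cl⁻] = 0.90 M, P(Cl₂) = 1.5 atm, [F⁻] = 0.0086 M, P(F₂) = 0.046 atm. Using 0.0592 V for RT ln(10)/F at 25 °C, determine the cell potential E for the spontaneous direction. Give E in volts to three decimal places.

+1.565 V

F₂/F⁻ is the cathode (higher E°), Cl₂/Cl⁻ the anode: E°cell = +2.86 − (+1.37) = +1.49 V, n = 2.
Overall: F₂(g) + 2 Cl⁻(aq) → 2 F⁻(aq) + Cl₂(g)
Q = [F⁻]^2·P(Cl₂) / (P(F₂)·[Cl⁻]^2); log Q = -2.526.
E = E° − (0.0592/n) log Q = +1.49 − (0.0592/2)(-2.526) = +1.565 V.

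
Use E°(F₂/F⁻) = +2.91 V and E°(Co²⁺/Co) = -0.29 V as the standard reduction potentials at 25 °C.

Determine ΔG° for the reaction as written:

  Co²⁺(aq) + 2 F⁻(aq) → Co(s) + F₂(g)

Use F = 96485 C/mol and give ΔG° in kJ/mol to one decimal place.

+617.5 kJ/mol

As written, Co²⁺/Co is reduced (cathode) and F₂/F⁻ is oxidised (anode), so E°cell = (-0.29) − (+2.91) = -3.20 V.
Balancing electrons gives n = 2.
ΔG° = −nFE° = −(2)(96485)(-3.20) = 617,504 J = +617.5 kJ/mol.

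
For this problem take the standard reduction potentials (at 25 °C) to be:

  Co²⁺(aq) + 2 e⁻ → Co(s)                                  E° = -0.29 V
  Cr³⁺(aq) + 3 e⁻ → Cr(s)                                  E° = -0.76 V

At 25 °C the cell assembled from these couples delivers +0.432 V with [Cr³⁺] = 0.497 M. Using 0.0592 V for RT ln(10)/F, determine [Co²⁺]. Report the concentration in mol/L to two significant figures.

Co²⁺/Co is the cathode, Cr³⁺/Cr the anode: E°cell = +0.47 V, n = 6.
Overall reaction: 3 Co²⁺(aq) + 2 Cr(s) → 3 Co(s) + 2 Cr³⁺(aq); Q = [Cr³⁺]^2/[Co²⁺]^3.
From E = E° − (0.0592/n) log Q: log Q = (E° − E)·n/0.0592 = (+0.47 − (+0.432))·6/0.0592 = 3.8514.
So 3·log[Co²⁺] = 2·log(0.497) − log Q = -0.6073 − (3.8514) = -4.4587; log[Co²⁺] = -4.4587 / 3 = -1.4862; [Co²⁺] = 10^(-1.4862) ≈ 0.033 M.

0.033 M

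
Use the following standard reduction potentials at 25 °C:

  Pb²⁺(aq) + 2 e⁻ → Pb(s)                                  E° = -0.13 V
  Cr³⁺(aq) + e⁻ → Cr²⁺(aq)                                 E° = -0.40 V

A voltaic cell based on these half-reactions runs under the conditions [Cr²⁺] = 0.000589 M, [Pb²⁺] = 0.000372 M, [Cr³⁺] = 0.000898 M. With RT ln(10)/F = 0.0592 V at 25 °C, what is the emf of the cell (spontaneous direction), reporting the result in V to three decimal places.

+0.158 V

Pb²⁺/Pb is the cathode (higher E°), Cr³⁺/Cr²⁺ the anode: E°cell = -0.13 − (-0.40) = +0.27 V, n = 2.
Overall: Pb²⁺(aq) + 2 Cr²⁺(aq) → Pb(s) + 2 Cr³⁺(aq)
Q = [Cr³⁺]^2 / ([Pb²⁺]·[Cr²⁺]^2); log Q = 3.796.
E = E° − (0.0592/n) log Q = +0.27 − (0.0592/2)(3.796) = +0.158 V.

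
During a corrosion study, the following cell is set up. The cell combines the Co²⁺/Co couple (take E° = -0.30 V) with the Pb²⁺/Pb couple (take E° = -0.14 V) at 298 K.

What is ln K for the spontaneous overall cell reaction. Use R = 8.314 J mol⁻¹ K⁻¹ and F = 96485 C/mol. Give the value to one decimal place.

12.5

Cathode: Pb²⁺/Pb; anode: Co²⁺/Co. E°cell = (-0.14) − (-0.30) = +0.16 V, with n = 2.
ΔG° = −nFE° = −RT ln K, so ln K = nFE°/(RT) = (2)(96485)(+0.16) / ((8.314)(298)) = 12.462.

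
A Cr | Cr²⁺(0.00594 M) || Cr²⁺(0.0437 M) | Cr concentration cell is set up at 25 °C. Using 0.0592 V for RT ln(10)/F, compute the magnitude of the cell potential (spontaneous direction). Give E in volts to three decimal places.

+0.026 V

For a concentration cell E°cell = 0. The 0.0437 M side is the cathode (reduction is favoured where [Cr²⁺] is higher).
With n = 2, E = −(0.0592/2) log([Cr²⁺]ₐₙ/[Cr²⁺]꜀ₐₜ) = −(0.0592/2) log(0.00594/0.0437) = −(0.0592/2)(-0.867) = +0.026 V.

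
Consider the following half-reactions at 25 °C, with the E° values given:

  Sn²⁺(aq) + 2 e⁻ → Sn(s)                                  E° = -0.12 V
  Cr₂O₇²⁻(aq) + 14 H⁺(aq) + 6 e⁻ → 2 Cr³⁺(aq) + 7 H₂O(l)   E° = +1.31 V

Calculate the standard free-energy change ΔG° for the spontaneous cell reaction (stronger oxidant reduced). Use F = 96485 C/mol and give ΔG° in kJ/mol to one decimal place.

Cr₂O₇²⁻/Cr³⁺ (E° = +1.31 V) is the cathode; Sn²⁺/Sn (E° = -0.12 V) is the anode, so E°cell = +1.43 V.
Balancing electrons gives n = 6 (lcm of 6 and 2).
ΔG° = −nFE° = −(6)(96485)(+1.43) = -827,841 J = -827.8 kJ/mol.

-827.8 kJ/mol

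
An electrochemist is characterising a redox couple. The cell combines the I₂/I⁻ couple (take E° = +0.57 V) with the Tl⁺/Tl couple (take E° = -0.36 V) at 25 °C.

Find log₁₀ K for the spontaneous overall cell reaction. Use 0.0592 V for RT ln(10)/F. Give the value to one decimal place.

31.4

Cathode: I₂/I⁻; anode: Tl⁺/Tl. E°cell = +0.93 V, n = 2.
log K = nE°cell / 0.0592 = (2)(+0.93) / 0.0592 = 31.4.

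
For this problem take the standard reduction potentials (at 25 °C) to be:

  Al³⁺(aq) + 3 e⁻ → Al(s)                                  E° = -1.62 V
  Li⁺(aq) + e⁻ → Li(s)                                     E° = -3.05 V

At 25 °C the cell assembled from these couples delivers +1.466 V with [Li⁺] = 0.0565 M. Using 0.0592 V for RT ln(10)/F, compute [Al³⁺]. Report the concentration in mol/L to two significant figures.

Al³⁺/Al is the cathode, Li⁺/Li the anode: E°cell = +1.43 V, n = 3.
Overall reaction: Al³⁺(aq) + 3 Li(s) → Al(s) + 3 Li⁺(aq); Q = [Li⁺]^3/[Al³⁺]^1.
From E = E° − (0.0592/n) log Q: log Q = (E° − E)·n/0.0592 = (+1.43 − (+1.466))·3/0.0592 = -1.8243.
So 1·log[Al³⁺] = 3·log(0.0565) − log Q = -3.7439 − (-1.8243) = -1.9196; [Al³⁺] = 10^(-1.9196) ≈ 0.012 M.

0.012 M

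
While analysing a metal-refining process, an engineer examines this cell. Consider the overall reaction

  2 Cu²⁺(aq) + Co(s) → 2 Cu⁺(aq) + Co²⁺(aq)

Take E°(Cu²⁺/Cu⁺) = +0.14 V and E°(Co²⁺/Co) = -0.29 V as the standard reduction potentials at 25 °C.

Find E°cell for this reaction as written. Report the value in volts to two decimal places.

+0.43 V

The Cu²⁺/Cu⁺ couple has the higher reduction potential, so it is the cathode; Co²⁺/Co is oxidised at the anode.
E°cell = E°(cathode) − E°(anode) = (+0.14) − (-0.29) = +0.43 V.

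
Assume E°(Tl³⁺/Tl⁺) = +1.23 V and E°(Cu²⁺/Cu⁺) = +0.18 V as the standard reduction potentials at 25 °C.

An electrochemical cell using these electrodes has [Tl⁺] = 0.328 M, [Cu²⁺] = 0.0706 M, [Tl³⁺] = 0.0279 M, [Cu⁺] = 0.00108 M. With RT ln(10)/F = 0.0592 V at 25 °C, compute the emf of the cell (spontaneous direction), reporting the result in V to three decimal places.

+0.911 V

Tl³⁺/Tl⁺ is the cathode (higher E°), Cu²⁺/Cu⁺ the anode: E°cell = +1.23 − (+0.18) = +1.05 V, n = 2.
Overall: Tl³⁺(aq) + 2 Cu⁺(aq) → Tl⁺(aq) + 2 Cu²⁺(aq)
Q = [Tl⁺]·[Cu²⁺]^2 / ([Tl³⁺]·[Cu⁺]^2); log Q = 4.701.
E = E° − (0.0592/n) log Q = +1.05 − (0.0592/2)(4.701) = +0.911 V.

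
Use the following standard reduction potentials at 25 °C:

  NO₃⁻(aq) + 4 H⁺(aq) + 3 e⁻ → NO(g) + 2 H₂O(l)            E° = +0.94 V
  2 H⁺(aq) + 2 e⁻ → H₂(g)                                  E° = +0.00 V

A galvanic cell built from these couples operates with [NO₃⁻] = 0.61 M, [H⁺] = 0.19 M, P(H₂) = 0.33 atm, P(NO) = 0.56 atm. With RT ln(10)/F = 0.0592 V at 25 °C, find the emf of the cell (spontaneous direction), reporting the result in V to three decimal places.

+0.912 V

NO₃⁻/NO is the cathode (higher E°), H⁺/H₂ the anode: E°cell = +0.94 − (+0.00) = +0.94 V, n = 6.
Overall: 2 NO₃⁻(aq) + 2 H⁺(aq) + 3 H₂(g) → 2 NO(g) + 4 H₂O(l)
Q = P(NO)^2 / ([NO₃⁻]^2·[H⁺]^2·P(H₂)^3); log Q = 2.813.
E = E° − (0.0592/n) log Q = +0.94 − (0.0592/6)(2.813) = +0.912 V.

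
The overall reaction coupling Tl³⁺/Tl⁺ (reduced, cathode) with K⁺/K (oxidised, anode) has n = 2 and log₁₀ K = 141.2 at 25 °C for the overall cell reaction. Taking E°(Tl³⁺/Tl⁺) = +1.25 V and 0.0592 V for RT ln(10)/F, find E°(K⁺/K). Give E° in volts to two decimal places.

E°cell = (0.0592/n)·log K = (0.0592/2)(141.2) = +4.180 V.
Since Tl³⁺/Tl⁺ is the cathode and K⁺/K the anode, E°cell = E°(Tl³⁺/Tl⁺) − E°(K⁺/K).
So E°(K⁺/K) = E°(Tl³⁺/Tl⁺) − E°cell = (+1.25) − (+4.180) = -2.93 V.

-2.93 V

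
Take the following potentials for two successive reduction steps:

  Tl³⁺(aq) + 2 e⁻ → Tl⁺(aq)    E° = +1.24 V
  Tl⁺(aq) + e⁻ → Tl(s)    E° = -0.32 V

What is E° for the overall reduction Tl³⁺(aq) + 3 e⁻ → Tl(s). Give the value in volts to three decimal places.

+0.720 V

Since ΔG° = −nFE° is additive over sequential reductions, n₃E°₃ = n₁E°₁ + n₂E°₂.
E°₃ = (2×+1.24 + 1×-0.32) / 3 = (+2.160) / 3 = +0.720 V.
Simply averaging or adding the two E° values would be wrong; the electron-weighted sum is required.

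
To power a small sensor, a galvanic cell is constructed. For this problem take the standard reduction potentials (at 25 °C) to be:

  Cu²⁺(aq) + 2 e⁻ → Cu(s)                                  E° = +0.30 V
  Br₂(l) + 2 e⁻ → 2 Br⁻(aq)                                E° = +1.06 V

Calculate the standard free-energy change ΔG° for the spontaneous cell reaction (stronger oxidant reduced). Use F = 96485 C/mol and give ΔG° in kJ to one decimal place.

Br₂/Br⁻ (E° = +1.06 V) is the cathode; Cu²⁺/Cu (E° = +0.30 V) is the anode, so E°cell = +0.76 V.
Balancing electrons gives n = 2 (lcm of 2 and 2).
ΔG° = −nFE° = −(2)(96485)(+0.76) = -146,657 J = -146.7 kJ.

-146.7 kJ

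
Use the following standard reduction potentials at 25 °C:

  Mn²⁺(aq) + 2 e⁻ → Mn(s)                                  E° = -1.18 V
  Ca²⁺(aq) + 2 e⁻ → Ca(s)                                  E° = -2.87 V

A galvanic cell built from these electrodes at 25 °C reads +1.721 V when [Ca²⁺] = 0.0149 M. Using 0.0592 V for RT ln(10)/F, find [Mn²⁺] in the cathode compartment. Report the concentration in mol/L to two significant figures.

0.17 M

Mn²⁺/Mn is the cathode, Ca²⁺/Ca the anode: E°cell = +1.69 V, n = 2.
Overall reaction: Mn²⁺(aq) + Ca(s) → Mn(s) + Ca²⁺(aq); Q = [Ca²⁺]^1/[Mn²⁺]^1.
From E = E° − (0.0592/n) log Q: log Q = (E° − E)·n/0.0592 = (+1.69 − (+1.721))·2/0.0592 = -1.0473.
So 1·log[Mn²⁺] = 1·log(0.0149) − log Q = -1.8268 − (-1.0473) = -0.7795; [Mn²⁺] = 10^(-0.7795) ≈ 0.17 M.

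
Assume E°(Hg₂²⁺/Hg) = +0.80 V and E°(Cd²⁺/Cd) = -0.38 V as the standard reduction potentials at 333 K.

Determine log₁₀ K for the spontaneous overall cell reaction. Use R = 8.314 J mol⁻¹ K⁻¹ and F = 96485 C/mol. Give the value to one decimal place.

35.7

Cathode: Hg₂²⁺/Hg; anode: Cd²⁺/Cd. E°cell = (+0.80) − (-0.38) = +1.18 V, with n = 2.
ΔG° = −nFE° = −RT ln K, so ln K = nFE°/(RT) = (2)(96485)(+1.18) / ((8.314)(333)) = 82.247.
log₁₀ K = 82.247 / ln 10 = 35.7.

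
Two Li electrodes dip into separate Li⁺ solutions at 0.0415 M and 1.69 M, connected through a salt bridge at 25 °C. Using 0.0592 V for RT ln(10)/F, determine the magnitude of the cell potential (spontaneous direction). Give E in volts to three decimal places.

For a concentration cell E°cell = 0. The 1.69 M side is the cathode (reduction is favoured where [Li⁺] is higher).
With n = 1, E = −(0.0592/1) log([Li⁺]ₐₙ/[Li⁺]꜀ₐₜ) = −(0.0592/1) log(0.0415/1.69) = −(0.0592/1)(-1.610) = +0.095 V.

+0.095 V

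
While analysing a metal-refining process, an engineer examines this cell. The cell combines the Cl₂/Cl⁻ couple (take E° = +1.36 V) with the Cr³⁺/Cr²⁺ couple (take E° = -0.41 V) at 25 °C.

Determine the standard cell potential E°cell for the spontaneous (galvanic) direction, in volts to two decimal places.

The Cl₂/Cl⁻ couple has the higher reduction potential, so it is the cathode; Cr³⁺/Cr²⁺ is oxidised at the anode.
E°cell = E°(cathode) − E°(anode) = (+1.36) − (-0.41) = +1.77 V.

+1.77 V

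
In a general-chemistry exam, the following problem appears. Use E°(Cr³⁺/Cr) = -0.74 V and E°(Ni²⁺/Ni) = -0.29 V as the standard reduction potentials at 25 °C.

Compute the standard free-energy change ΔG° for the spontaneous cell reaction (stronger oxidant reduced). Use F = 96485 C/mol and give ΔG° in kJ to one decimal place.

Ni²⁺/Ni (E° = -0.29 V) is the cathode; Cr³⁺/Cr (E° = -0.74 V) is the anode, so E°cell = +0.45 V.
Balancing electrons gives n = 6 (lcm of 2 and 3).
ΔG° = −nFE° = −(6)(96485)(+0.45) = -260,510 J = -260.5 kJ.

-260.5 kJ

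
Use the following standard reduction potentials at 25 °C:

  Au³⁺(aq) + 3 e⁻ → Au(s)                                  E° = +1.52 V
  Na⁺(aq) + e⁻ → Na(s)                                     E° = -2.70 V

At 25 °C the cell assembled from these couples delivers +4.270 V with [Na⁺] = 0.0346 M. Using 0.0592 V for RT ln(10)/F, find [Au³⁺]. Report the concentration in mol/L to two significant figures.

0.014 M

Au³⁺/Au is the cathode, Na⁺/Na the anode: E°cell = +4.22 V, n = 3.
Overall reaction: Au³⁺(aq) + 3 Na(s) → Au(s) + 3 Na⁺(aq); Q = [Na⁺]^3/[Au³⁺]^1.
From E = E° − (0.0592/n) log Q: log Q = (E° − E)·n/0.0592 = (+4.22 − (+4.270))·3/0.0592 = -2.5338.
So 1·log[Au³⁺] = 3·log(0.0346) − log Q = -4.3828 − (-2.5338) = -1.8490; [Au³⁺] = 10^(-1.8490) ≈ 0.014 M.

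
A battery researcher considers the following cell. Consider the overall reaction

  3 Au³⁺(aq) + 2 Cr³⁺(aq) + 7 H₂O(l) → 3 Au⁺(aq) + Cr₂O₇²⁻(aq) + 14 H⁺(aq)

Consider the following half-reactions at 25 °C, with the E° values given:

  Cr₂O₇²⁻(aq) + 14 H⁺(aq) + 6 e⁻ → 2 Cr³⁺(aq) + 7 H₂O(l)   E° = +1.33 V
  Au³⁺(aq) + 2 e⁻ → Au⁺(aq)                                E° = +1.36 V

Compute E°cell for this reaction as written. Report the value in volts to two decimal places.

+0.03 V

The Au³⁺/Au⁺ couple has the higher reduction potential, so it is the cathode; Cr₂O₇²⁻/Cr³⁺ is oxidised at the anode.
E°cell = E°(cathode) − E°(anode) = (+1.36) − (+1.33) = +0.03 V.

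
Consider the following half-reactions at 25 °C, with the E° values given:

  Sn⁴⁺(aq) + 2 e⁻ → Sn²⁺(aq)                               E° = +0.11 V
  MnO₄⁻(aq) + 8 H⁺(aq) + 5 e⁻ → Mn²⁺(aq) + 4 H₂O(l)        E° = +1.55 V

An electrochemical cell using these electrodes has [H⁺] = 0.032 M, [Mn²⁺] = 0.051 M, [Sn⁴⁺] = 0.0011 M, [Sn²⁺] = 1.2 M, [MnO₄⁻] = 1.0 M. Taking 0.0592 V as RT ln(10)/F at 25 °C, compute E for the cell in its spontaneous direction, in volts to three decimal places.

MnO₄⁻/Mn²⁺ is the cathode (higher E°), Sn⁴⁺/Sn²⁺ the anode: E°cell = +1.55 − (+0.11) = +1.44 V, n = 10.
Overall: 2 MnO₄⁻(aq) + 16 H⁺(aq) + 5 Sn²⁺(aq) → 2 Mn²⁺(aq) + 8 H₂O(l) + 5 Sn⁴⁺(aq)
Q = [Mn²⁺]^2·[Sn⁴⁺]^5 / ([MnO₄⁻]^2·[H⁺]^16·[Sn²⁺]^5); log Q = 6.144.
E = E° − (0.0592/n) log Q = +1.44 − (0.0592/10)(6.144) = +1.404 V.

+1.404 V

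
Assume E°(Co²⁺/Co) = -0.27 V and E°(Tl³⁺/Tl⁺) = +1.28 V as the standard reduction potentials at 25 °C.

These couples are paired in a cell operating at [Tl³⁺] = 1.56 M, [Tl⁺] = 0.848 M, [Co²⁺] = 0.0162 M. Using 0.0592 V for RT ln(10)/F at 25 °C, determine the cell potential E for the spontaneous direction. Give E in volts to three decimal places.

Tl³⁺/Tl⁺ is the cathode (higher E°), Co²⁺/Co the anode: E°cell = +1.28 − (-0.27) = +1.55 V, n = 2.
Overall: Tl³⁺(aq) + Co(s) → Tl⁺(aq) + Co²⁺(aq)
Q = [Tl⁺]·[Co²⁺] / ([Tl³⁺]); log Q = -2.055.
E = E° − (0.0592/n) log Q = +1.55 − (0.0592/2)(-2.055) = +1.611 V.

+1.611 V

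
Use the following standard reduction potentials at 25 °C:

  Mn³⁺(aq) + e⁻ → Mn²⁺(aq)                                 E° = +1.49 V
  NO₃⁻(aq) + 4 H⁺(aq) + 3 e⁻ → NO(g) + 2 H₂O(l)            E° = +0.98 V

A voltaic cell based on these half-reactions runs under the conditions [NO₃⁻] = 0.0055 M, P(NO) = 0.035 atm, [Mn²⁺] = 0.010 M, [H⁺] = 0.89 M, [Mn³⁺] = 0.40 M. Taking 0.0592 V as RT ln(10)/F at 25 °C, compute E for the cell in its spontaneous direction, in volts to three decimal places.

Mn³⁺/Mn²⁺ is the cathode (higher E°), NO₃⁻/NO the anode: E°cell = +1.49 − (+0.98) = +0.51 V, n = 3.
Overall: 3 Mn³⁺(aq) + NO(g) + 2 H₂O(l) → 3 Mn²⁺(aq) + NO₃⁻(aq) + 4 H⁺(aq)
Q = [Mn²⁺]^3·[NO₃⁻]·[H⁺]^4 / ([Mn³⁺]^3·P(NO)); log Q = -5.812.
E = E° − (0.0592/n) log Q = +0.51 − (0.0592/3)(-5.812) = +0.625 V.

+0.625 V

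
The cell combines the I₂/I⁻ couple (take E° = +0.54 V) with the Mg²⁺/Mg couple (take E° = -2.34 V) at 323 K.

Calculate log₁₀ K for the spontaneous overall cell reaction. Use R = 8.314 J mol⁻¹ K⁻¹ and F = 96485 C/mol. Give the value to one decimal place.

89.9

Cathode: I₂/I⁻; anode: Mg²⁺/Mg. E°cell = (+0.54) − (-2.34) = +2.88 V, with n = 2.
ΔG° = −nFE° = −RT ln K, so ln K = nFE°/(RT) = (2)(96485)(+2.88) / ((8.314)(323)) = 206.952.
log₁₀ K = 206.952 / ln 10 = 89.9.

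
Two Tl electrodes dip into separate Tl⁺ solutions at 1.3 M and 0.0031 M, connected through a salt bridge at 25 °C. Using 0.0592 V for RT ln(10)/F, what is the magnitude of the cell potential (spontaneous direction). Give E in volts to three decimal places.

For a concentration cell E°cell = 0. The 1.3 M side is the cathode (reduction is favoured where [Tl⁺] is higher).
With n = 1, E = −(0.0592/1) log([Tl⁺]ₐₙ/[Tl⁺]꜀ₐₜ) = −(0.0592/1) log(0.0031/1.3) = −(0.0592/1)(-2.623) = +0.155 V.

+0.155 V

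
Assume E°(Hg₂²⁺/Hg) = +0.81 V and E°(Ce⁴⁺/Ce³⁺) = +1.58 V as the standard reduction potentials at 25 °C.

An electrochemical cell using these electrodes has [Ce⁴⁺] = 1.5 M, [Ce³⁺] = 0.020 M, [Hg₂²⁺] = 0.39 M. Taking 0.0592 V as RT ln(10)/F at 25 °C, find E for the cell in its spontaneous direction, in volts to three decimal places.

Ce⁴⁺/Ce³⁺ is the cathode (higher E°), Hg₂²⁺/Hg the anode: E°cell = +1.58 − (+0.81) = +0.77 V, n = 2.
Overall: 2 Ce⁴⁺(aq) + 2 Hg(l) → 2 Ce³⁺(aq) + Hg₂²⁺(aq)
Q = [Ce³⁺]^2·[Hg₂²⁺] / ([Ce⁴⁺]^2); log Q = -4.159.
E = E° − (0.0592/n) log Q = +0.77 − (0.0592/2)(-4.159) = +0.893 V.

+0.893 V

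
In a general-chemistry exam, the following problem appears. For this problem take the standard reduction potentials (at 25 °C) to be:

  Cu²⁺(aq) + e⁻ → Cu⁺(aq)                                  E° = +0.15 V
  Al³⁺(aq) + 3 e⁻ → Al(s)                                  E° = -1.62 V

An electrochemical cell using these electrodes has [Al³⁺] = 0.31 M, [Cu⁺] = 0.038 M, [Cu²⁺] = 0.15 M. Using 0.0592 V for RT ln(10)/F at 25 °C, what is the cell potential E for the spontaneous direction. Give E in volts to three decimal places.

+1.815 V

Cu²⁺/Cu⁺ is the cathode (higher E°), Al³⁺/Al the anode: E°cell = +0.15 − (-1.62) = +1.77 V, n = 3.
Overall: 3 Cu²⁺(aq) + Al(s) → 3 Cu⁺(aq) + Al³⁺(aq)
Q = [Cu⁺]^3·[Al³⁺] / ([Cu²⁺]^3); log Q = -2.298.
E = E° − (0.0592/n) log Q = +1.77 − (0.0592/3)(-2.298) = +1.815 V.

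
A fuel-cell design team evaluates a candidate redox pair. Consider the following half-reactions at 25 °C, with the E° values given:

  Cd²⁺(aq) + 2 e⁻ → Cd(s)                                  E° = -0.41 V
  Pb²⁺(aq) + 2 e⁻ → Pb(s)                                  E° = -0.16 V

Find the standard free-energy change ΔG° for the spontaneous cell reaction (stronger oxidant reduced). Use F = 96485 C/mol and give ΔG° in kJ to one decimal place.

-48.2 kJ

Pb²⁺/Pb (E° = -0.16 V) is the cathode; Cd²⁺/Cd (E° = -0.41 V) is the anode, so E°cell = +0.25 V.
Balancing electrons gives n = 2 (lcm of 2 and 2).
ΔG° = −nFE° = −(2)(96485)(+0.25) = -48,242 J = -48.2 kJ.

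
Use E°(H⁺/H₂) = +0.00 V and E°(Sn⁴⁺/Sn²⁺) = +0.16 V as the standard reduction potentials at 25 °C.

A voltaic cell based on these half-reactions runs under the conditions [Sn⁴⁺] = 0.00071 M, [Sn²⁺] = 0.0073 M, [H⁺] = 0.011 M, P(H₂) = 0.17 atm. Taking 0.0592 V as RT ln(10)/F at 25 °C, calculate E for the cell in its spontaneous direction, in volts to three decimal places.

Sn⁴⁺/Sn²⁺ is the cathode (higher E°), H⁺/H₂ the anode: E°cell = +0.16 − (+0.00) = +0.16 V, n = 2.
Overall: Sn⁴⁺(aq) + H₂(g) → Sn²⁺(aq) + 2 H⁺(aq)
Q = [Sn²⁺]·[H⁺]^2 / ([Sn⁴⁺]·P(H₂)); log Q = -2.136.
E = E° − (0.0592/n) log Q = +0.16 − (0.0592/2)(-2.136) = +0.223 V.

+0.223 V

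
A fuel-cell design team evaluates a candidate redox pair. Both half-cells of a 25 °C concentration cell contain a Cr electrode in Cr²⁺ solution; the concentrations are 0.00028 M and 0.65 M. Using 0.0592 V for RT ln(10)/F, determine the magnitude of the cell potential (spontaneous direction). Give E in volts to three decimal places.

+0.100 V

For a concentration cell E°cell = 0. The 0.65 M side is the cathode (reduction is favoured where [Cr²⁺] is higher).
With n = 2, E = −(0.0592/2) log([Cr²⁺]ₐₙ/[Cr²⁺]꜀ₐₜ) = −(0.0592/2) log(0.00028/0.65) = −(0.0592/2)(-3.366) = +0.100 V.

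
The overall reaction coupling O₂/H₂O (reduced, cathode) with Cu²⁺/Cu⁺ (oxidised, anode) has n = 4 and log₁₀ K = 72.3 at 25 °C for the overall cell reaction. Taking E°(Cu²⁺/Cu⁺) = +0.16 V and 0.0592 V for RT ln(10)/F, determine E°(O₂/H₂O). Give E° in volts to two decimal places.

E°cell = (0.0592/n)·log K = (0.0592/4)(72.3) = +1.070 V.
Since O₂/H₂O is the cathode and Cu²⁺/Cu⁺ the anode, E°cell = E°(O₂/H₂O) − E°(Cu²⁺/Cu⁺).
So E°(O₂/H₂O) = E°cell + E°(Cu²⁺/Cu⁺) = +1.070 + (+0.16) = +1.23 V.

+1.23 V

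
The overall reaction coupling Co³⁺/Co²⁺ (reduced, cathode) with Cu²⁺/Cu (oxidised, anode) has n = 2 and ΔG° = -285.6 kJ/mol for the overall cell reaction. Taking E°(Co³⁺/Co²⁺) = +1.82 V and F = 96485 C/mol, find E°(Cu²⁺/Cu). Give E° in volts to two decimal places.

+0.34 V

E°cell = −ΔG°/(nF) = −(-285.6×10³)/((2)(96485)) = +1.480 V.
Since Co³⁺/Co²⁺ is the cathode and Cu²⁺/Cu the anode, E°cell = E°(Co³⁺/Co²⁺) − E°(Cu²⁺/Cu).
So E°(Cu²⁺/Cu) = E°(Co³⁺/Co²⁺) − E°cell = (+1.82) − (+1.480) = +0.34 V.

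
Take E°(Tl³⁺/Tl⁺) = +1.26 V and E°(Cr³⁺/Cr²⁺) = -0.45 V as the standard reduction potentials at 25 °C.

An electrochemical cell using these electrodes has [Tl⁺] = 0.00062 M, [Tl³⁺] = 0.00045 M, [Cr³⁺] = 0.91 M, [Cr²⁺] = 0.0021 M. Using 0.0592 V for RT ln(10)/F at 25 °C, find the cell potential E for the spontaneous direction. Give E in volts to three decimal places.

+1.550 V

Tl³⁺/Tl⁺ is the cathode (higher E°), Cr³⁺/Cr²⁺ the anode: E°cell = +1.26 − (-0.45) = +1.71 V, n = 2.
Overall: Tl³⁺(aq) + 2 Cr²⁺(aq) → Tl⁺(aq) + 2 Cr³⁺(aq)
Q = [Tl⁺]·[Cr³⁺]^2 / ([Tl³⁺]·[Cr²⁺]^2); log Q = 5.413.
E = E° − (0.0592/n) log Q = +1.71 − (0.0592/2)(5.413) = +1.550 V.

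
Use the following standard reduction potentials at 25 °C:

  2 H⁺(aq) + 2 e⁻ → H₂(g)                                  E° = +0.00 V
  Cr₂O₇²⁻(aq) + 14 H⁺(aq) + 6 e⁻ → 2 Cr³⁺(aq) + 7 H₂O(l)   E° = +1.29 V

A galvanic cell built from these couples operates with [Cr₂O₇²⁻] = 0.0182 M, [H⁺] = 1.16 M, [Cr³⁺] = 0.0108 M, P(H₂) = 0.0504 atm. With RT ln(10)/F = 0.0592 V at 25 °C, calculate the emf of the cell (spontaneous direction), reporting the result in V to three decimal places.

+1.278 V

Cr₂O₇²⁻/Cr³⁺ is the cathode (higher E°), H⁺/H₂ the anode: E°cell = +1.29 − (+0.00) = +1.29 V, n = 6.
Overall: Cr₂O₇²⁻(aq) + 8 H⁺(aq) + 3 H₂(g) → 2 Cr³⁺(aq) + 7 H₂O(l)
Q = [Cr³⁺]^2 / ([Cr₂O₇²⁻]·[H⁺]^8·P(H₂)^3); log Q = 1.184.
E = E° − (0.0592/n) log Q = +1.29 − (0.0592/6)(1.184) = +1.278 V.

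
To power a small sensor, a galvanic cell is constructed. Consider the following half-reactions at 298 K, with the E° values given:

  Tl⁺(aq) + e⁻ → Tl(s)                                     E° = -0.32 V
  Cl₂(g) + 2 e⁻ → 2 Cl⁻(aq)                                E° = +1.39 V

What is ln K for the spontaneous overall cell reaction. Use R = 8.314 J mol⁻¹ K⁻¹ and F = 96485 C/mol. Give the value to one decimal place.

133.2

Cathode: Cl₂/Cl⁻; anode: Tl⁺/Tl. E°cell = (+1.39) − (-0.32) = +1.71 V, with n = 2.
ΔG° = −nFE° = −RT ln K, so ln K = nFE°/(RT) = (2)(96485)(+1.71) / ((8.314)(298)) = 133.186.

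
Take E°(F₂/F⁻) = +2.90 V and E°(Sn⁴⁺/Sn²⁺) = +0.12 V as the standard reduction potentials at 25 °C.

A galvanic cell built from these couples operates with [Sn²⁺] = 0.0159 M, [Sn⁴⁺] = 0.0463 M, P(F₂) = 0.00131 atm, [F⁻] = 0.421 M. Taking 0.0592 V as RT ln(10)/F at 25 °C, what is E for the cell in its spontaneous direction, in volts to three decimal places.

+2.703 V

F₂/F⁻ is the cathode (higher E°), Sn⁴⁺/Sn²⁺ the anode: E°cell = +2.90 − (+0.12) = +2.78 V, n = 2.
Overall: F₂(g) + Sn²⁺(aq) → 2 F⁻(aq) + Sn⁴⁺(aq)
Q = [F⁻]^2·[Sn⁴⁺] / (P(F₂)·[Sn²⁺]); log Q = 2.595.
E = E° − (0.0592/n) log Q = +2.78 − (0.0592/2)(2.595) = +2.703 V.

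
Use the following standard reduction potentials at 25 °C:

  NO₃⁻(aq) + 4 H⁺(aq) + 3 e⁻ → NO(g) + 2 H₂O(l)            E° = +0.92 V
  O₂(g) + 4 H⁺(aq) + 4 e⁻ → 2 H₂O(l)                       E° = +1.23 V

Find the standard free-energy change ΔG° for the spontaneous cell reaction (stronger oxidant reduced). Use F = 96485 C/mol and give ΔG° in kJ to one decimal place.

-358.9 kJ

O₂/H₂O (E° = +1.23 V) is the cathode; NO₃⁻/NO (E° = +0.92 V) is the anode, so E°cell = +0.31 V.
Balancing electrons gives n = 12 (lcm of 4 and 3).
ΔG° = −nFE° = −(12)(96485)(+0.31) = -358,924 J = -358.9 kJ.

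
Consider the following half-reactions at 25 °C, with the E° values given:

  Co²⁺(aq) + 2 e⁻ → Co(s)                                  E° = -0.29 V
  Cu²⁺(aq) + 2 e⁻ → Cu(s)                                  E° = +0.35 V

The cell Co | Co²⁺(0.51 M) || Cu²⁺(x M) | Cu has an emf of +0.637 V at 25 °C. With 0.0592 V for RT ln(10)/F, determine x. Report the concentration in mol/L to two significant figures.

0.40 M

Cu²⁺/Cu is the cathode, Co²⁺/Co the anode: E°cell = +0.64 V, n = 2.
Overall reaction: Cu²⁺(aq) + Co(s) → Cu(s) + Co²⁺(aq); Q = [Co²⁺]^1/[Cu²⁺]^1.
From E = E° − (0.0592/n) log Q: log Q = (E° − E)·n/0.0592 = (+0.64 − (+0.637))·2/0.0592 = 0.1014.
So 1·log[Cu²⁺] = 1·log(0.51) − log Q = -0.2924 − (0.1014) = -0.3938; [Cu²⁺] = 10^(-0.3938) ≈ 0.40 M.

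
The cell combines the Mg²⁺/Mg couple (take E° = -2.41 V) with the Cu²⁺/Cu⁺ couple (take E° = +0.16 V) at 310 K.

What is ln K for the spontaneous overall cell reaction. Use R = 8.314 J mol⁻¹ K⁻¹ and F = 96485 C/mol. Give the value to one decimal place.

Cathode: Cu²⁺/Cu⁺; anode: Mg²⁺/Mg. E°cell = (+0.16) − (-2.41) = +2.57 V, with n = 2.
ΔG° = −nFE° = −RT ln K, so ln K = nFE°/(RT) = (2)(96485)(+2.57) / ((8.314)(310)) = 192.420.

192.4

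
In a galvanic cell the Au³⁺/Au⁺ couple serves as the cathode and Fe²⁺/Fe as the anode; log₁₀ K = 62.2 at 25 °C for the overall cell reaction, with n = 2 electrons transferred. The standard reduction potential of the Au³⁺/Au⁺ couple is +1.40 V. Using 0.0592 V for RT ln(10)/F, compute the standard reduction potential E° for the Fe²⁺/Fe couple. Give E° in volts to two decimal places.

E°cell = (0.0592/n)·log K = (0.0592/2)(62.2) = +1.841 V.
Since Au³⁺/Au⁺ is the cathode and Fe²⁺/Fe the anode, E°cell = E°(Au³⁺/Au⁺) − E°(Fe²⁺/Fe).
So E°(Fe²⁺/Fe) = E°(Au³⁺/Au⁺) − E°cell = (+1.40) − (+1.841) = -0.44 V.

-0.44 V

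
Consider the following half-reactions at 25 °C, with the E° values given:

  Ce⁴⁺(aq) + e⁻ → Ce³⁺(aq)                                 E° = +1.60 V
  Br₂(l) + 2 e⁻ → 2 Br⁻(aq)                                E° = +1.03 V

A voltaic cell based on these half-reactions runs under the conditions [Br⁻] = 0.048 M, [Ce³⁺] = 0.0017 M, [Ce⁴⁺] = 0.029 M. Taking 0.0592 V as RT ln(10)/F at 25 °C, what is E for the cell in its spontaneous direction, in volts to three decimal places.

Ce⁴⁺/Ce³⁺ is the cathode (higher E°), Br₂/Br⁻ the anode: E°cell = +1.60 − (+1.03) = +0.57 V, n = 2.
Overall: 2 Ce⁴⁺(aq) + 2 Br⁻(aq) → 2 Ce³⁺(aq) + Br₂(l)
Q = [Ce³⁺]^2 / ([Ce⁴⁺]^2·[Br⁻]^2); log Q = 0.174.
E = E° − (0.0592/n) log Q = +0.57 − (0.0592/2)(0.174) = +0.565 V.

+0.565 V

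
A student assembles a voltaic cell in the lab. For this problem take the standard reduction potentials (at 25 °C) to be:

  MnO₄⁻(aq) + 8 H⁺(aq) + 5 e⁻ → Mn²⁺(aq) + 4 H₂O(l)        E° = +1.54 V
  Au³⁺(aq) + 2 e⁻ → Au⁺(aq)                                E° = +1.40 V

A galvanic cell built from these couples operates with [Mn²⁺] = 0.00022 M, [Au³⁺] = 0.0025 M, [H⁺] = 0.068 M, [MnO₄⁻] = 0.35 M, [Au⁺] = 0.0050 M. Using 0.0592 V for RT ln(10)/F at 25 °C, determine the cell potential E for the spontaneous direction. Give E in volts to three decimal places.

MnO₄⁻/Mn²⁺ is the cathode (higher E°), Au³⁺/Au⁺ the anode: E°cell = +1.54 − (+1.40) = +0.14 V, n = 10.
Overall: 2 MnO₄⁻(aq) + 16 H⁺(aq) + 5 Au⁺(aq) → 2 Mn²⁺(aq) + 8 H₂O(l) + 5 Au³⁺(aq)
Q = [Mn²⁺]^2·[Au³⁺]^5 / ([MnO₄⁻]^2·[H⁺]^16·[Au⁺]^5); log Q = 10.771.
E = E° − (0.0592/n) log Q = +0.14 − (0.0592/10)(10.771) = +0.076 V.

+0.076 V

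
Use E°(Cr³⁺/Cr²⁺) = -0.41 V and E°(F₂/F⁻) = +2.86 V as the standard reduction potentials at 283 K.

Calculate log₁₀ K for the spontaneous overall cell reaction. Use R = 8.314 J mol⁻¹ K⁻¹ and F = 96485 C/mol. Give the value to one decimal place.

Cathode: F₂/F⁻; anode: Cr³⁺/Cr²⁺. E°cell = (+2.86) − (-0.41) = +3.27 V, with n = 2.
ΔG° = −nFE° = −RT ln K, so ln K = nFE°/(RT) = (2)(96485)(+3.27) / ((8.314)(283)) = 268.189.
log₁₀ K = 268.189 / ln 10 = 116.5.

116.5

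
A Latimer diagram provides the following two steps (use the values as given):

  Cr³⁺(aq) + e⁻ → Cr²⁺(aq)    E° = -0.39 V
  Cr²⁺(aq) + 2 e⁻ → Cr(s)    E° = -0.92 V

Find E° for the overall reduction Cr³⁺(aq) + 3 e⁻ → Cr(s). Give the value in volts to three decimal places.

Standard free energies of sequential steps add: ΔG°₃ = ΔG°₁ + ΔG°₂, so n₃E°₃ = n₁E°₁ + n₂E°₂.
E°₃ = (1×-0.39 + 2×-0.92) / 3 = (-2.230) / 3 = -0.743 V.
Simply averaging or adding the two E° values would be wrong; the electron-weighted sum is required.

-0.743 V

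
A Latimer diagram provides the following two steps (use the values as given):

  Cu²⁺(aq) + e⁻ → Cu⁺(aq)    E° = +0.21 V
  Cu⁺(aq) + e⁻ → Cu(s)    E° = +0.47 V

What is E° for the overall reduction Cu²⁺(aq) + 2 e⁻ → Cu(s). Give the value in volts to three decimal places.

Standard free energies of sequential steps add: ΔG°₃ = ΔG°₁ + ΔG°₂, so n₃E°₃ = n₁E°₁ + n₂E°₂.
E°₃ = (1×+0.21 + 1×+0.47) / 2 = (+0.680) / 2 = +0.340 V.

+0.340 V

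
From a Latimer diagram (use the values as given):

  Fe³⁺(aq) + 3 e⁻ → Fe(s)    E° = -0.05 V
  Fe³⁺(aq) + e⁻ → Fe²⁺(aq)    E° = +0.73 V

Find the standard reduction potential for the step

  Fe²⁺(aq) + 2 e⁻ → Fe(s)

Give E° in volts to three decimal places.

-0.440 V

Sequential free energies add, so n₃E°₃ = n₁E°₁ + n₂E°₂.
With n₃ = 3, and the known step contributing 1×(+0.73) V, the unknown satisfies 2·E° = 3×(-0.05) − 1×(+0.73) = -0.880.
E° = -0.880 / 2 = -0.440 V.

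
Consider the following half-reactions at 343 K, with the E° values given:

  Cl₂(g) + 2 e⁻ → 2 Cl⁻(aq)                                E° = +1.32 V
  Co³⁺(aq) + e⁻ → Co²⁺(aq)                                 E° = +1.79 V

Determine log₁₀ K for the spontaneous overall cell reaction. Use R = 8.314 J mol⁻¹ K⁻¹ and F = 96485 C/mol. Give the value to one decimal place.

13.8

Cathode: Co³⁺/Co²⁺; anode: Cl₂/Cl⁻. E°cell = (+1.79) − (+1.32) = +0.47 V, with n = 2.
ΔG° = −nFE° = −RT ln K, so ln K = nFE°/(RT) = (2)(96485)(+0.47) / ((8.314)(343)) = 31.804.
log₁₀ K = 31.804 / ln 10 = 13.8.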